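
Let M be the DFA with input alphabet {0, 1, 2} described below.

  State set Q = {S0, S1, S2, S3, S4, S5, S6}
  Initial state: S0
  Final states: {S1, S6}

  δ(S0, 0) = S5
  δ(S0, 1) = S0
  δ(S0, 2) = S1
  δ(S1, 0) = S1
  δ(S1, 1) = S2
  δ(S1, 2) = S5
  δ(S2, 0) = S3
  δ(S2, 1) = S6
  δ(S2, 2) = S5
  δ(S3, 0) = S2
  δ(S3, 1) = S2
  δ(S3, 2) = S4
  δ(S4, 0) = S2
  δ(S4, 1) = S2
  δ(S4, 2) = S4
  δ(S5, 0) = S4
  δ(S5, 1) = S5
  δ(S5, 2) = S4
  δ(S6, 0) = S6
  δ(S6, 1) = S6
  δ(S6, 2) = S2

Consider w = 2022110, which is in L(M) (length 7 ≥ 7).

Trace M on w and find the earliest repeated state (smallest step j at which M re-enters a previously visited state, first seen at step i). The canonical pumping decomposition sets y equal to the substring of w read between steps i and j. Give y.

Run of M on w = 2 0 2 2 1 1 0:
  step 0: S0  (start)
  step 1: S1  (read 2: S0→S1)
  step 2: S1  (read 0: S1→S1)   ← first repeat (S1 seen earlier)
  step 3: S5  (read 2: S1→S5)
  step 4: S4  (read 2: S5→S4)
  step 5: S2  (read 1: S4→S2)
  step 6: S6  (read 1: S2→S6)
  step 7: S6  (read 0: S6→S6)

So i = 1, j = 2, giving x = w[0:1] = 2, y = w[1:2] = 0, z = w[2:7] = 22110.
Check: |xy| = 2 ≤ 7 and |y| = 1 ≥ 1. Reading y takes M from S1 back to S1, so every xyⁱz is accepted.

0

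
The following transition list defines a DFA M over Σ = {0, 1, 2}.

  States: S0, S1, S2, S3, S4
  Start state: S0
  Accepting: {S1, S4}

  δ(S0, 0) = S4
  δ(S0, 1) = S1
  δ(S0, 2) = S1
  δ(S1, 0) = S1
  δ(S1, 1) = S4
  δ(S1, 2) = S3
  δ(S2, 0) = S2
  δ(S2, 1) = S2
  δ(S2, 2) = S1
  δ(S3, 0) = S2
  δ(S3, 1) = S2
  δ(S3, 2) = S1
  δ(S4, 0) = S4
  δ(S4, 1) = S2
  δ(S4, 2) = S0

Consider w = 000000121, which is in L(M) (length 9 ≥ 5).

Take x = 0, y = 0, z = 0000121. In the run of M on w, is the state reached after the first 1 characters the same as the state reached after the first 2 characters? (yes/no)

Run of M on the first 2 characters of w = 0 0:
  step 0: S0  (start)
  step 1: S4  (read 0: S0→S4)
  step 2: S4  (read 0: S4→S4)

After x (step 1): S4. After xy (step 2): S4.
They match, so y = 0 drives M around a cycle from S4 back to itself; pumping y any number of times keeps M in S4 before reading z, and xyⁱz ∈ L(M) for every i ≥ 0.

yes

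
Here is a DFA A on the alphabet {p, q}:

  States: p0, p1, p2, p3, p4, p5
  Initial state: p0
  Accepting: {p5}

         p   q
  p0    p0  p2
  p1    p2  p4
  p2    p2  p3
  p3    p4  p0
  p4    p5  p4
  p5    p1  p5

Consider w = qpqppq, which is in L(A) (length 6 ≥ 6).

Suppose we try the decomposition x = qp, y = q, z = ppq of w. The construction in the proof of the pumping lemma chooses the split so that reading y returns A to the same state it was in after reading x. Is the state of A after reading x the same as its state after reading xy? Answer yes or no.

no

State sequence: p0 -q-> p2 -p-> p2 -q-> p3

After x (step 2): p2. After xy (step 3): p3.
They differ (p2 ≠ p3), so y is not a cycle from the state after x; this split is not the one the pumping-lemma construction produces, and pumping y need not keep the string in L(A).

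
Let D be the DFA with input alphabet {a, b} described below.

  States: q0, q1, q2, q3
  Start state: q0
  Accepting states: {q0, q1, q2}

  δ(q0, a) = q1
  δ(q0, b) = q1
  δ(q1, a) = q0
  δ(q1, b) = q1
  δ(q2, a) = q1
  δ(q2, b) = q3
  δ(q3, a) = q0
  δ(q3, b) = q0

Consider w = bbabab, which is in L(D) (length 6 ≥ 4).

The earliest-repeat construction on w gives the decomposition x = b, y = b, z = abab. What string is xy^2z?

xy^2z = b·b·b·abab = bbbabab.
Reading y = b takes D from q1 back to q1, so after x·y·y the machine is still in q1, and z then leads to the accepting state q1. Hence bbbabab ∈ L(D).

bbbabab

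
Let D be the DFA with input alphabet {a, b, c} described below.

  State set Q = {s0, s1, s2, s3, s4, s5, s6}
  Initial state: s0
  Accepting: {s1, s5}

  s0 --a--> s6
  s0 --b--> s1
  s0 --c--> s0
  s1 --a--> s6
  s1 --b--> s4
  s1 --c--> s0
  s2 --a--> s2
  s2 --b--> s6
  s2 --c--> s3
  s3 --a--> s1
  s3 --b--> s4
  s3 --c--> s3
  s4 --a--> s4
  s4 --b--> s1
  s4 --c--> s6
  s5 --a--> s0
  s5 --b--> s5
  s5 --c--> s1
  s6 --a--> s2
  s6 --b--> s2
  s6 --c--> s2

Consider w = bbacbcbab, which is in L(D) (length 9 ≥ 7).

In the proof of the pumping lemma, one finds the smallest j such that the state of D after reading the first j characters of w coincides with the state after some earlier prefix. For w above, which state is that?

s4

Run of D on w = b b a c b c b a b:
  step 0: s0  (start)
  step 1: s1  (read b: s0→s1)
  step 2: s4  (read b: s1→s4)
  step 3: s4  (read a: s4→s4)   ← first repeat (s4 seen earlier)
  step 4: s6  (read c: s4→s6)
  step 5: s2  (read b: s6→s2)
  step 6: s3  (read c: s2→s3)
  step 7: s4  (read b: s3→s4)
  step 8: s4  (read a: s4→s4)
  step 9: s1  (read b: s4→s1)

The earliest repeat is at step j = 3: D is in s4, which it already visited at step i = 2.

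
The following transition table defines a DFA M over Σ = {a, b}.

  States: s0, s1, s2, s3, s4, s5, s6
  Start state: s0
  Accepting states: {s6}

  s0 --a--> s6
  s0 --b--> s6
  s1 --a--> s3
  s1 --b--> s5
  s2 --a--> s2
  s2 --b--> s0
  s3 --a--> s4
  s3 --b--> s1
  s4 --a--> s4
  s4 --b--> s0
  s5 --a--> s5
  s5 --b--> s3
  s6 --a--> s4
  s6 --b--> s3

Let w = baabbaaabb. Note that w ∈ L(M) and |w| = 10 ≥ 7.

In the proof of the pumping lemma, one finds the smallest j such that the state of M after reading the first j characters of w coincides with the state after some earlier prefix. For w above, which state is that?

s4

State sequence: s0 -b-> s6 -a-> s4 -a-> s4 -b-> s0 -b-> s6 -a-> s4 -a-> s4 -a-> s4 -b-> s0 -b-> s6
First repeat at step 3: s4 was already visited.

The earliest repeat is at step j = 3: M is in s4, which it already visited at step i = 2.
With |Q| = 7, pigeonhole forces a state repeat no later than step 7; the substring read between the first and second visits to that state can be pumped.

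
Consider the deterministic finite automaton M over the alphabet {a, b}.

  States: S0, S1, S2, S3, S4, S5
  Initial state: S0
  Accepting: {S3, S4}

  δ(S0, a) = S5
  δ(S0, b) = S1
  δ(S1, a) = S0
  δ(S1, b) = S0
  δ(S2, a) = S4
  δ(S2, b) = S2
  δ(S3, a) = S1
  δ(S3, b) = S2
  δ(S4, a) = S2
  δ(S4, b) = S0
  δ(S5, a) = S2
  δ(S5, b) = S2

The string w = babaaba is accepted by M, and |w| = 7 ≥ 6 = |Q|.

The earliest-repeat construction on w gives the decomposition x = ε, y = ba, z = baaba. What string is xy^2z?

xy^2z = ε·ba·ba·baaba = bababaaba.
Reading y = ba takes M from S0 back to S0, so after x·y·y the machine is still in S0, and z then leads to the accepting state S4. Hence bababaaba ∈ L(M).

bababaaba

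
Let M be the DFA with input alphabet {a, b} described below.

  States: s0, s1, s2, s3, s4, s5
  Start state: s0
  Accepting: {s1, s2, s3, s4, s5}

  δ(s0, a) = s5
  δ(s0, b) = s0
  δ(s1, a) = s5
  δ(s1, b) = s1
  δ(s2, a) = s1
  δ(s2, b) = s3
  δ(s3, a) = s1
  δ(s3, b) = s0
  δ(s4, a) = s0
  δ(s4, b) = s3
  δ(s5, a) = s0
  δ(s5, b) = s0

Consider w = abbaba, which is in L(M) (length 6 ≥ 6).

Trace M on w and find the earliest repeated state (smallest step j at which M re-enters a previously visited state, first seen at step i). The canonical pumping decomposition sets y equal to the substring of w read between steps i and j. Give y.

ab

Run of M on w = a b b a b a:
  step 0: s0  (start)
  step 1: s5  (read a: s0→s5)
  step 2: s0  (read b: s5→s0)   ← first repeat (s0 seen earlier)
  step 3: s0  (read b: s0→s0)
  step 4: s5  (read a: s0→s5)
  step 5: s0  (read b: s5→s0)
  step 6: s5  (read a: s0→s5)

So i = 0, j = 2, giving x = w[0:0] = ε, y = w[0:2] = ab, z = w[2:6] = baba.
Check: |xy| = 2 ≤ 6 and |y| = 2 ≥ 1. Reading y takes M from s0 back to s0, so every xyⁱz is accepted.
The DFA has 6 states, so the proof of the pumping lemma guarantees a repeated state among the first 6+1 visited; the segment between the two visits is the pumpable y.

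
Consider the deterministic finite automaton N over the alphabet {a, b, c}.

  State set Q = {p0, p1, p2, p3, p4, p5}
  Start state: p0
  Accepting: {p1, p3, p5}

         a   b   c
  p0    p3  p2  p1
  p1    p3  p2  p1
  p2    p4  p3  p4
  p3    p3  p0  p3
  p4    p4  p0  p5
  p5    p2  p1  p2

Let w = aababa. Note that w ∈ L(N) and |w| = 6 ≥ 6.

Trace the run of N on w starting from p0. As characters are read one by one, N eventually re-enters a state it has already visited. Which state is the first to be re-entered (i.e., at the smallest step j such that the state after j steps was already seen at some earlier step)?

p3

State sequence: p0 -a-> p3 -a-> p3 -b-> p0 -a-> p3 -b-> p0 -a-> p3
First repeat at step 2: p3 was already visited.

The earliest repeat is at step j = 2: N is in p3, which it already visited at step i = 1.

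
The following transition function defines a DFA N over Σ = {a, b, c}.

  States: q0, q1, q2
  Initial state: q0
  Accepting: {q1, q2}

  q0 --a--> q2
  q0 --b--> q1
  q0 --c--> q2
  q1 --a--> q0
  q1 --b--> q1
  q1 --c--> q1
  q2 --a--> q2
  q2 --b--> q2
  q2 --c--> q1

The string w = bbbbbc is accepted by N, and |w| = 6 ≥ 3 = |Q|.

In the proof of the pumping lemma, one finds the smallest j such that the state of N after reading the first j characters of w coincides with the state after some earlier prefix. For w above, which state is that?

q1

State sequence: q0 -b-> q1 -b-> q1 -b-> q1 -b-> q1 -b-> q1 -c-> q1
First repeat at step 2: q1 was already visited.

The earliest repeat is at step j = 2: N is in q1, which it already visited at step i = 1.
The DFA has 3 states, so the proof of the pumping lemma guarantees a repeated state among the first 3+1 visited; the segment between the two visits is the pumpable y.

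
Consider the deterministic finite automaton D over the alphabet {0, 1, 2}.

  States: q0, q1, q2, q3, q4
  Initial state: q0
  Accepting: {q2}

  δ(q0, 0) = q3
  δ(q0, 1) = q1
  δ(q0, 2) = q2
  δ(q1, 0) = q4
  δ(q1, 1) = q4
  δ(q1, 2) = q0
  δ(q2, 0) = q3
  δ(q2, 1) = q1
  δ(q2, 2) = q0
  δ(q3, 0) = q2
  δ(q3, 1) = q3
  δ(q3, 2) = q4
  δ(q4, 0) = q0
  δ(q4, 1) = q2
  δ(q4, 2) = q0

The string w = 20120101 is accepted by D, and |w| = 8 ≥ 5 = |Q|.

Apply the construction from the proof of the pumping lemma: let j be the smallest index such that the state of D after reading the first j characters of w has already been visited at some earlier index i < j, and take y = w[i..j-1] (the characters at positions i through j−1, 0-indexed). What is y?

Run of D on w = 2 0 1 2 0 1 0 1:
  step 0: q0  (start)
  step 1: q2  (read 2: q0→q2)
  step 2: q3  (read 0: q2→q3)
  step 3: q3  (read 1: q3→q3)   ← first repeat (q3 seen earlier)
  step 4: q4  (read 2: q3→q4)
  step 5: q0  (read 0: q4→q0)
  step 6: q1  (read 1: q0→q1)
  step 7: q4  (read 0: q1→q4)
  step 8: q2  (read 1: q4→q2)

So i = 2, j = 3, giving x = w[0:2] = 20, y = w[2:3] = 1, z = w[3:8] = 20101.
Check: |xy| = 3 ≤ 5 and |y| = 1 ≥ 1. Reading y takes D from q3 back to q3, so every xyⁱz is accepted.
Since D has 5 states, any run of length ≥ 5 visits 5+1 states, so by pigeonhole some state repeats within the first 5 steps — that repeat gives the pumpable loop.

1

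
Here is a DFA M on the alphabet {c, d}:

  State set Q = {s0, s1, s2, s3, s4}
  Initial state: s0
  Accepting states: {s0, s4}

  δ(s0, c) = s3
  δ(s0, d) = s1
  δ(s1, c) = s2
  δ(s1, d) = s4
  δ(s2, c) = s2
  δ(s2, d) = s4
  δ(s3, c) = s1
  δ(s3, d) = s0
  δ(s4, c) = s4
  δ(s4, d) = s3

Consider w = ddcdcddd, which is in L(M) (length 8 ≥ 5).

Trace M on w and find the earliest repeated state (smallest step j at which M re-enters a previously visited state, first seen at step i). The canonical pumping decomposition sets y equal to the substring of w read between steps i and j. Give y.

State sequence: s0 -d-> s1 -d-> s4 -c-> s4 -d-> s3 -c-> s1 -d-> s4 -d-> s3 -d-> s0
First repeat at step 3: s4 was already visited.

So i = 2, j = 3, giving x = w[0:2] = dd, y = w[2:3] = c, z = w[3:8] = dcddd.
Check: |xy| = 3 ≤ 5 and |y| = 1 ≥ 1. Reading y takes M from s4 back to s4, so every xyⁱz is accepted.
Pumping length from the standard proof: p = 5 (the number of states). The repeated state found above gives |xy| = j ≤ 5 and |y| = j − i ≥ 1.

c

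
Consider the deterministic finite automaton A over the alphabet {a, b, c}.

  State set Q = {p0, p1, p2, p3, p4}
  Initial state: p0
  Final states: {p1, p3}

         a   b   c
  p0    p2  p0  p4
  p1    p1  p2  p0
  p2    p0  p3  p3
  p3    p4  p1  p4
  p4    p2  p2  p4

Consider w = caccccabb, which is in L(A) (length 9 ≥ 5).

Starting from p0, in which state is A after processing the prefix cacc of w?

Run of A on the first 4 characters of w = c a c c:
  step 0: p0  (start)
  step 1: p4  (read c: p0→p4)
  step 2: p2  (read a: p4→p2)
  step 3: p3  (read c: p2→p3)
  step 4: p4  (read c: p3→p4)

After reading 4 characters, A is in state p4.
(This kind of state-tracing is the core of the pumping-lemma construction: with 5 states, pigeonhole forces a repeat within the first 5 steps.)

p4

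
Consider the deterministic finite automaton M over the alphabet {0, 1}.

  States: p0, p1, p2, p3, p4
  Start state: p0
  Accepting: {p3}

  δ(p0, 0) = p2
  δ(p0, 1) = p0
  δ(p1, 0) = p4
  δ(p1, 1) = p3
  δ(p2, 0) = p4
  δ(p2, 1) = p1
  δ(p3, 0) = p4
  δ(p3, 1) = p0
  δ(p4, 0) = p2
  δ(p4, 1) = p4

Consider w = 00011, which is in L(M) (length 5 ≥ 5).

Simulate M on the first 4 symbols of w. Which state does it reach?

p1

State sequence: p0 -0-> p2 -0-> p4 -0-> p2 -1-> p1

After reading 4 characters, M is in state p1.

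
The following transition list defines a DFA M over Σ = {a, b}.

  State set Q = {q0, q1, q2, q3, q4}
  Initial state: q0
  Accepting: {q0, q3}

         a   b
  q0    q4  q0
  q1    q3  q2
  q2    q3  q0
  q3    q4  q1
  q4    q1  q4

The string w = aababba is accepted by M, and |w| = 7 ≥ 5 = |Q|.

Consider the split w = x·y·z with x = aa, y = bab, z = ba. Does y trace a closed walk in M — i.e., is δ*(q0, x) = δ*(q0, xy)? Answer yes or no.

yes

State sequence: q0 -a-> q4 -a-> q1 -b-> q2 -a-> q3 -b-> q1

After x (step 2): q1. After xy (step 5): q1.
They match, so y = bab drives M around a cycle from q1 back to itself; pumping y any number of times keeps M in q1 before reading z, and xyⁱz ∈ L(M) for every i ≥ 0.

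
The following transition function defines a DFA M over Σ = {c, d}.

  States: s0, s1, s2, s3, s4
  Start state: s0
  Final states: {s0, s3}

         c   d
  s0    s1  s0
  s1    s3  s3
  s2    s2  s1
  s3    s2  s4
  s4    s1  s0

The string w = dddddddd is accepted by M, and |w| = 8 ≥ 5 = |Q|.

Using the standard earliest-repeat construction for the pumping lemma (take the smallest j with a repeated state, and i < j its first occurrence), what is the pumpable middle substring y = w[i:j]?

Run of M on w = d d d d d d d d:
  step 0: s0  (start)
  step 1: s0  (read d: s0→s0)   ← first repeat (s0 seen earlier)
  step 2: s0  (read d: s0→s0)
  step 3: s0  (read d: s0→s0)
  step 4: s0  (read d: s0→s0)
  step 5: s0  (read d: s0→s0)
  step 6: s0  (read d: s0→s0)
  step 7: s0  (read d: s0→s0)
  step 8: s0  (read d: s0→s0)

So i = 0, j = 1, giving x = w[0:0] = ε, y = w[0:1] = d, z = w[1:8] = ddddddd.
Check: |xy| = 1 ≤ 5 and |y| = 1 ≥ 1. Reading y takes M from s0 back to s0, so every xyⁱz is accepted.
Since M has 5 states, any run of length ≥ 5 visits 5+1 states, so by pigeonhole some state repeats within the first 5 steps — that repeat gives the pumpable loop.

d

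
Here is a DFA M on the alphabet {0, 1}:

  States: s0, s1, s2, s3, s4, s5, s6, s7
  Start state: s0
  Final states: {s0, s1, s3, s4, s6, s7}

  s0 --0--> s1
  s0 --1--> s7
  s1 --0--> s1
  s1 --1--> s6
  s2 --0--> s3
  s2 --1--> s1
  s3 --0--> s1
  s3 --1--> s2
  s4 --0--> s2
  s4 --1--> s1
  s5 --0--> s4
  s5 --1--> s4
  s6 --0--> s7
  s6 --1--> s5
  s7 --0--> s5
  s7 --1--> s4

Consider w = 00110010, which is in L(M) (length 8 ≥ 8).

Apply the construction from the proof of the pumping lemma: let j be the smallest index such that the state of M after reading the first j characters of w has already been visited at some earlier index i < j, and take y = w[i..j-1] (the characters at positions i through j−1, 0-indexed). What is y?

0

State sequence: s0 -0-> s1 -0-> s1 -1-> s6 -1-> s5 -0-> s4 -0-> s2 -1-> s1 -0-> s1
First repeat at step 2: s1 was already visited.

So i = 1, j = 2, giving x = w[0:1] = 0, y = w[1:2] = 0, z = w[2:8] = 110010.
Check: |xy| = 2 ≤ 8 and |y| = 1 ≥ 1. Reading y takes M from s1 back to s1, so every xyⁱz is accepted.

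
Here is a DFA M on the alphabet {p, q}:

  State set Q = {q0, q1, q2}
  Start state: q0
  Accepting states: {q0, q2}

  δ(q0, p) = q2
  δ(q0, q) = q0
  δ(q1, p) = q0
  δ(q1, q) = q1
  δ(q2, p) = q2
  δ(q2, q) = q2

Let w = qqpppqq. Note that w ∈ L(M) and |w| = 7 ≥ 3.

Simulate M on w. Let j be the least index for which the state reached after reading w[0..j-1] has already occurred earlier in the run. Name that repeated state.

q0

State sequence: q0 -q-> q0 -q-> q0 -p-> q2 -p-> q2 -p-> q2 -q-> q2 -q-> q2
First repeat at step 1: q0 was already visited.

The earliest repeat is at step j = 1: M is in q0, which it already visited at step i = 0.
With |Q| = 3, pigeonhole forces a state repeat no later than step 3; the substring read between the first and second visits to that state can be pumped.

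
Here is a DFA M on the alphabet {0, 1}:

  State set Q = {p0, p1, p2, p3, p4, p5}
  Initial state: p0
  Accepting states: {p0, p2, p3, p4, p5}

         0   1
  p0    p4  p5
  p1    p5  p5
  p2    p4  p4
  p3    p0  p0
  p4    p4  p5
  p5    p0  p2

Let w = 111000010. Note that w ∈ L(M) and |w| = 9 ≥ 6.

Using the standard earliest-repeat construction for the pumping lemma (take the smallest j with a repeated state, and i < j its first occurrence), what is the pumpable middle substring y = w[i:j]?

Run of M on w = 1 1 1 0 0 0 0 1 0:
  step 0: p0  (start)
  step 1: p5  (read 1: p0→p5)
  step 2: p2  (read 1: p5→p2)
  step 3: p4  (read 1: p2→p4)
  step 4: p4  (read 0: p4→p4)   ← first repeat (p4 seen earlier)
  step 5: p4  (read 0: p4→p4)
  step 6: p4  (read 0: p4→p4)
  step 7: p4  (read 0: p4→p4)
  step 8: p5  (read 1: p4→p5)
  step 9: p0  (read 0: p5→p0)

So i = 3, j = 4, giving x = w[0:3] = 111, y = w[3:4] = 0, z = w[4:9] = 00010.
Check: |xy| = 4 ≤ 6 and |y| = 1 ≥ 1. Reading y takes M from p4 back to p4, so every xyⁱz is accepted.
Pumping length from the standard proof: p = 6 (the number of states). The repeated state found above gives |xy| = j ≤ 6 and |y| = j − i ≥ 1.

0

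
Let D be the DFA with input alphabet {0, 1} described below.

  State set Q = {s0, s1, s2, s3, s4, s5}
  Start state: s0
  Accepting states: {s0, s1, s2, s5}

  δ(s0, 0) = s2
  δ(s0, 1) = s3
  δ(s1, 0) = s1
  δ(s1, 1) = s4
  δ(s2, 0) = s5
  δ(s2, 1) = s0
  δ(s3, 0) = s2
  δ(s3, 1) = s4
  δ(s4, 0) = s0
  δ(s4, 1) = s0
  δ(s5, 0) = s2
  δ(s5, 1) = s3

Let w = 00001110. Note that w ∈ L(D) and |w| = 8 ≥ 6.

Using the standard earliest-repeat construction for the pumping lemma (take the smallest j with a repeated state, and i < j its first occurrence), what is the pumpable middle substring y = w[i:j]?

00

Run of D on w = 0 0 0 0 1 1 1 0:
  step 0: s0  (start)
  step 1: s2  (read 0: s0→s2)
  step 2: s5  (read 0: s2→s5)
  step 3: s2  (read 0: s5→s2)   ← first repeat (s2 seen earlier)
  step 4: s5  (read 0: s2→s5)
  step 5: s3  (read 1: s5→s3)
  step 6: s4  (read 1: s3→s4)
  step 7: s0  (read 1: s4→s0)
  step 8: s2  (read 0: s0→s2)

So i = 1, j = 3, giving x = w[0:1] = 0, y = w[1:3] = 00, z = w[3:8] = 01110.
Check: |xy| = 3 ≤ 6 and |y| = 2 ≥ 1. Reading y takes D from s2 back to s2, so every xyⁱz is accepted.
The DFA has 6 states, so the proof of the pumping lemma guarantees a repeated state among the first 6+1 visited; the segment between the two visits is the pumpable y.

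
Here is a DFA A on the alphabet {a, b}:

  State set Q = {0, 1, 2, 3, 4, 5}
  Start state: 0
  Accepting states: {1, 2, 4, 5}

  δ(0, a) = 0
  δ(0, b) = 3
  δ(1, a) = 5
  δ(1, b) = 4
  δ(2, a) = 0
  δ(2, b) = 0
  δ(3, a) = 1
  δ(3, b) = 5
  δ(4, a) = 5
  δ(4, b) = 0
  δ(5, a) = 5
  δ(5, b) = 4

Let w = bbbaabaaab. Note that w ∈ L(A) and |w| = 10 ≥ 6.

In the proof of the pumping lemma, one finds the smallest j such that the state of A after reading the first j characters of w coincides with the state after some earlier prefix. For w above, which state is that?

State sequence: 0 -b-> 3 -b-> 5 -b-> 4 -a-> 5 -a-> 5 -b-> 4 -a-> 5 -a-> 5 -a-> 5 -b-> 4
First repeat at step 4: 5 was already visited.

The earliest repeat is at step j = 4: A is in 5, which it already visited at step i = 2.
Since A has 6 states, any run of length ≥ 6 visits 6+1 states, so by pigeonhole some state repeats within the first 6 steps — that repeat gives the pumpable loop.

5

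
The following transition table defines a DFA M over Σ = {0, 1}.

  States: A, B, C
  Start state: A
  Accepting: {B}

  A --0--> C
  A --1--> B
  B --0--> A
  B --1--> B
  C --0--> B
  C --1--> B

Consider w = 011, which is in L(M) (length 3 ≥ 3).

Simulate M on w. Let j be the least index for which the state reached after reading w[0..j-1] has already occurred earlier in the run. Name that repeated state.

Run of M on w = 0 1 1:
  step 0: A  (start)
  step 1: C  (read 0: A→C)
  step 2: B  (read 1: C→B)
  step 3: B  (read 1: B→B)   ← first repeat (B seen earlier)

The earliest repeat is at step j = 3: M is in B, which it already visited at step i = 2.
The DFA has 3 states, so the proof of the pumping lemma guarantees a repeated state among the first 3+1 visited; the segment between the two visits is the pumpable y.

B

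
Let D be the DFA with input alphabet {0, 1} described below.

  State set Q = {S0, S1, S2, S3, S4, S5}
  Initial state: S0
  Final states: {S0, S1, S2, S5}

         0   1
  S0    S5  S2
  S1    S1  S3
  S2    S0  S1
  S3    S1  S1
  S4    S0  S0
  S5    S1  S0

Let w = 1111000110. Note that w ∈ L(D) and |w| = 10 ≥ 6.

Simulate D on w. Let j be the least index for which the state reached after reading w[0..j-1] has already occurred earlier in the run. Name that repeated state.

S1

State sequence: S0 -1-> S2 -1-> S1 -1-> S3 -1-> S1 -0-> S1 -0-> S1 -0-> S1 -1-> S3 -1-> S1 -0-> S1
First repeat at step 4: S1 was already visited.

The earliest repeat is at step j = 4: D is in S1, which it already visited at step i = 2.
With |Q| = 6, pigeonhole forces a state repeat no later than step 6; the substring read between the first and second visits to that state can be pumped.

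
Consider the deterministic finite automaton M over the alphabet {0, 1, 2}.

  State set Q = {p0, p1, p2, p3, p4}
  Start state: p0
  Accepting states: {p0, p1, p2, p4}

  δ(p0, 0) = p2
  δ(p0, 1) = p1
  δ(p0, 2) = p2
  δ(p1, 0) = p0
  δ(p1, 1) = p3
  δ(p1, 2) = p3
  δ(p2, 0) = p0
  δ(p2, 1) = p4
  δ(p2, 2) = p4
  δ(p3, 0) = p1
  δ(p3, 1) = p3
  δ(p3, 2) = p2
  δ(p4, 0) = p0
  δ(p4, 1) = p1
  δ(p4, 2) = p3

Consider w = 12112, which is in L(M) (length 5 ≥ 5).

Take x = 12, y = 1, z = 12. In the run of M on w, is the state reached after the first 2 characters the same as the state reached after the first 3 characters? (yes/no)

State sequence: p0 -1-> p1 -2-> p3 -1-> p3

After x (step 2): p3. After xy (step 3): p3.
They match, so y = 1 drives M around a cycle from p3 back to itself; pumping y any number of times keeps M in p3 before reading z, and xyⁱz ∈ L(M) for every i ≥ 0.

yes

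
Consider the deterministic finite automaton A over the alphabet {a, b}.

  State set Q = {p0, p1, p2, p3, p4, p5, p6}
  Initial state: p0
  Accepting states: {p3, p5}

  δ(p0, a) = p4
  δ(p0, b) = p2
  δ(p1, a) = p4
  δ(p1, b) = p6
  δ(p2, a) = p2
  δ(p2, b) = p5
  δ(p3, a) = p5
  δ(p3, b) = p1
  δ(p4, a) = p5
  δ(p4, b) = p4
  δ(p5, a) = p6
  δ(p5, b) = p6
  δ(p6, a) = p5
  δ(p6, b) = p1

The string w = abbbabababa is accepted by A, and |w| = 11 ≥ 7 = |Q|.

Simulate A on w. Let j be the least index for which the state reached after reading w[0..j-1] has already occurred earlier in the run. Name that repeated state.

p4

State sequence: p0 -a-> p4 -b-> p4 -b-> p4 -b-> p4 -a-> p5 -b-> p6 -a-> p5 -b-> p6 -a-> p5 -b-> p6 -a-> p5
First repeat at step 2: p4 was already visited.

The earliest repeat is at step j = 2: A is in p4, which it already visited at step i = 1.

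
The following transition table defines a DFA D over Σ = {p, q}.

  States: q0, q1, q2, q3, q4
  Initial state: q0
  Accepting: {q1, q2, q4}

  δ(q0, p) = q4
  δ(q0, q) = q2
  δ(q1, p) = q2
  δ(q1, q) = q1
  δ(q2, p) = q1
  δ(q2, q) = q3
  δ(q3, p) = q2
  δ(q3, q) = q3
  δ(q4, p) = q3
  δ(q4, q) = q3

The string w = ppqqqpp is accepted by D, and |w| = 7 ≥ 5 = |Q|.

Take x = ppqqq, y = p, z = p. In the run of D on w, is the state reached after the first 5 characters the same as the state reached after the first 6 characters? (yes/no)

no

Run of D on the first 6 characters of w = p p q q q p:
  step 0: q0  (start)
  step 1: q4  (read p: q0→q4)
  step 2: q3  (read p: q4→q3)
  step 3: q3  (read q: q3→q3)
  step 4: q3  (read q: q3→q3)
  step 5: q3  (read q: q3→q3)
  step 6: q2  (read p: q3→q2)

After x (step 5): q3. After xy (step 6): q2.
They differ (q3 ≠ q2), so y is not a cycle from the state after x; this split is not the one the pumping-lemma construction produces, and pumping y need not keep the string in L(D).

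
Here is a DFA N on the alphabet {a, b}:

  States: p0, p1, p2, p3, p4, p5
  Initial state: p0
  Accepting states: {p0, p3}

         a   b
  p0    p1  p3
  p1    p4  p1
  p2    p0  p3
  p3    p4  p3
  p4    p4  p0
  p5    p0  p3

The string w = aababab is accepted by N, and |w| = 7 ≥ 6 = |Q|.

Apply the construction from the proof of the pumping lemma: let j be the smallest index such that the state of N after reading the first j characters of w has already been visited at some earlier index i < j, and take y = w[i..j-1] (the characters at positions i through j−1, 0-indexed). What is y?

Run of N on w = a a b a b a b:
  step 0: p0  (start)
  step 1: p1  (read a: p0→p1)
  step 2: p4  (read a: p1→p4)
  step 3: p0  (read b: p4→p0)   ← first repeat (p0 seen earlier)
  step 4: p1  (read a: p0→p1)
  step 5: p1  (read b: p1→p1)
  step 6: p4  (read a: p1→p4)
  step 7: p0  (read b: p4→p0)

So i = 0, j = 3, giving x = w[0:0] = ε, y = w[0:3] = aab, z = w[3:7] = abab.
Check: |xy| = 3 ≤ 6 and |y| = 3 ≥ 1. Reading y takes N from p0 back to p0, so every xyⁱz is accepted.
With |Q| = 6, pigeonhole forces a state repeat no later than step 6; the substring read between the first and second visits to that state can be pumped.

aab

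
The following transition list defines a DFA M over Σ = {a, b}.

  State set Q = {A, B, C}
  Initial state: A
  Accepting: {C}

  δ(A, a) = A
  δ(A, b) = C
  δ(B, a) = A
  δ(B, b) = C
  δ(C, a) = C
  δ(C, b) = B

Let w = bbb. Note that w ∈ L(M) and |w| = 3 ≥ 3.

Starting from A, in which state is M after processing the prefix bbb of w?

C

Run of M on the first 3 characters of w = b b b:
  step 0: A  (start)
  step 1: C  (read b: A→C)
  step 2: B  (read b: C→B)
  step 3: C  (read b: B→C)

After reading 3 characters, M is in state C.
(This kind of state-tracing is the core of the pumping-lemma construction: with 3 states, pigeonhole forces a repeat within the first 3 steps.)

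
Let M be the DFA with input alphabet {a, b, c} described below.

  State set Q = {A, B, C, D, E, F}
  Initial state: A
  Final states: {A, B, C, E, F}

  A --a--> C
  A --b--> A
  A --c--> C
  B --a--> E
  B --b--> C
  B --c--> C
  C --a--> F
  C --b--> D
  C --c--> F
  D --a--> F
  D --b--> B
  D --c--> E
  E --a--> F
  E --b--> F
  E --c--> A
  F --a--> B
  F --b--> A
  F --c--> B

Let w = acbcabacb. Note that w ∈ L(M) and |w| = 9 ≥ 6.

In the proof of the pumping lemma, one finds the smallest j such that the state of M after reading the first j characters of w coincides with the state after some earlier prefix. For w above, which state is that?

State sequence: A -a-> C -c-> F -b-> A -c-> C -a-> F -b-> A -a-> C -c-> F -b-> A
First repeat at step 3: A was already visited.

The earliest repeat is at step j = 3: M is in A, which it already visited at step i = 0.
Pumping length from the standard proof: p = 6 (the number of states). The repeated state found above gives |xy| = j ≤ 6 and |y| = j − i ≥ 1.

A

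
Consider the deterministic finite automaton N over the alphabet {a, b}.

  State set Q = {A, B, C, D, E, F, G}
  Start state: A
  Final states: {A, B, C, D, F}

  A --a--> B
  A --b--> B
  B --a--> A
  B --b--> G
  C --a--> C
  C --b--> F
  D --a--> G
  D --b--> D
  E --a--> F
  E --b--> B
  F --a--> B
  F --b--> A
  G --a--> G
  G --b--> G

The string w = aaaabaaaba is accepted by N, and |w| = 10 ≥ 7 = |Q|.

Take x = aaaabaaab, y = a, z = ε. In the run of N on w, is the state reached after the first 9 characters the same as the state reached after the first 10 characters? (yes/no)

no

Run of N on the first 10 characters of w = a a a a b a a a b a:
  step 0: A  (start)
  step 1: B  (read a: A→B)
  step 2: A  (read a: B→A)
  step 3: B  (read a: A→B)
  step 4: A  (read a: B→A)
  step 5: B  (read b: A→B)
  step 6: A  (read a: B→A)
  step 7: B  (read a: A→B)
  step 8: A  (read a: B→A)
  step 9: B  (read b: A→B)
  step 10: A  (read a: B→A)

After x (step 9): B. After xy (step 10): A.
They differ (B ≠ A), so y is not a cycle from the state after x; this split is not the one the pumping-lemma construction produces, and pumping y need not keep the string in L(N).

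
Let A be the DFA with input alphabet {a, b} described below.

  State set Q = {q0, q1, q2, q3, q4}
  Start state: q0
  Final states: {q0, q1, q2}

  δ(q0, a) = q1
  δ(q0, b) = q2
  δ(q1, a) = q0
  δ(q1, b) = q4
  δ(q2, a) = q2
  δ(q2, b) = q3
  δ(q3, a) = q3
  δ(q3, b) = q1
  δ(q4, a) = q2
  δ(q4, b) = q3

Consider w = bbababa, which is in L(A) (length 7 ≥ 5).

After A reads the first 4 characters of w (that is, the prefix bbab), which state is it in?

Run of A on the first 4 characters of w = b b a b:
  step 0: q0  (start)
  step 1: q2  (read b: q0→q2)
  step 2: q3  (read b: q2→q3)
  step 3: q3  (read a: q3→q3)
  step 4: q1  (read b: q3→q1)

After reading 4 characters, A is in state q1.

q1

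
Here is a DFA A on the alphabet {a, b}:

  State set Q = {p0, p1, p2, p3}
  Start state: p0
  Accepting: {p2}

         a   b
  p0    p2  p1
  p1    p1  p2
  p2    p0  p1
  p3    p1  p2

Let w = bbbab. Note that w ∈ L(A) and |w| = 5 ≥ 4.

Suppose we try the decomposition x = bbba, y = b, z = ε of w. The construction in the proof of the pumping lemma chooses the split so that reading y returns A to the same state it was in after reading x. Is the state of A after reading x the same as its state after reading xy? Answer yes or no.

State sequence: p0 -b-> p1 -b-> p2 -b-> p1 -a-> p1 -b-> p2

After x (step 4): p1. After xy (step 5): p2.
They differ (p1 ≠ p2), so y is not a cycle from the state after x; this split is not the one the pumping-lemma construction produces, and pumping y need not keep the string in L(A).

no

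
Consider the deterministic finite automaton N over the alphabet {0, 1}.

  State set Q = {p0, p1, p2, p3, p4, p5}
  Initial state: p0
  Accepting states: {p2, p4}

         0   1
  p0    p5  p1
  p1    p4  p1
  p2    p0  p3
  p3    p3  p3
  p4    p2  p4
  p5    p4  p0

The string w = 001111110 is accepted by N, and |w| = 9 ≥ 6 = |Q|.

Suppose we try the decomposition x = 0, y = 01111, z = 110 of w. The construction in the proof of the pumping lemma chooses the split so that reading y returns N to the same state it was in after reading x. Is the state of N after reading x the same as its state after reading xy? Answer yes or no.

Run of N on the first 6 characters of w = 0 0 1 1 1 1:
  step 0: p0  (start)
  step 1: p5  (read 0: p0→p5)
  step 2: p4  (read 0: p5→p4)
  step 3: p4  (read 1: p4→p4)
  step 4: p4  (read 1: p4→p4)
  step 5: p4  (read 1: p4→p4)
  step 6: p4  (read 1: p4→p4)

After x (step 1): p5. After xy (step 6): p4.
They differ (p5 ≠ p4), so y is not a cycle from the state after x; this split is not the one the pumping-lemma construction produces, and pumping y need not keep the string in L(N).

no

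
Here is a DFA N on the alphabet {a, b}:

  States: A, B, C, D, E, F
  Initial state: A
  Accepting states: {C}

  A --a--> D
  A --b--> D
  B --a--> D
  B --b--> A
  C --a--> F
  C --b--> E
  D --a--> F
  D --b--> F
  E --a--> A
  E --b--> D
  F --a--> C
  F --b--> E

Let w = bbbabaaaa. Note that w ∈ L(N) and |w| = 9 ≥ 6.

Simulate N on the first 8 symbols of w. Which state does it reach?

Run of N on the first 8 characters of w = b b b a b a a a:
  step 0: A  (start)
  step 1: D  (read b: A→D)
  step 2: F  (read b: D→F)
  step 3: E  (read b: F→E)
  step 4: A  (read a: E→A)
  step 5: D  (read b: A→D)
  step 6: F  (read a: D→F)
  step 7: C  (read a: F→C)
  step 8: F  (read a: C→F)

After reading 8 characters, N is in state F.

F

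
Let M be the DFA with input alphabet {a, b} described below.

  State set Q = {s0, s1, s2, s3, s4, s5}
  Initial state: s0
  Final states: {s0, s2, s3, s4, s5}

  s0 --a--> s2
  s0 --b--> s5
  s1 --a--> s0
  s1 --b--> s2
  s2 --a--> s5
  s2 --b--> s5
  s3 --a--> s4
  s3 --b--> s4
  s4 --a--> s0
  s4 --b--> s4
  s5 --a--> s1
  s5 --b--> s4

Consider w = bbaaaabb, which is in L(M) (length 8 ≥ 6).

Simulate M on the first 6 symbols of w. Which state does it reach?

s1

State sequence: s0 -b-> s5 -b-> s4 -a-> s0 -a-> s2 -a-> s5 -a-> s1

After reading 6 characters, M is in state s1.
(This kind of state-tracing is the core of the pumping-lemma construction: with 6 states, pigeonhole forces a repeat within the first 6 steps.)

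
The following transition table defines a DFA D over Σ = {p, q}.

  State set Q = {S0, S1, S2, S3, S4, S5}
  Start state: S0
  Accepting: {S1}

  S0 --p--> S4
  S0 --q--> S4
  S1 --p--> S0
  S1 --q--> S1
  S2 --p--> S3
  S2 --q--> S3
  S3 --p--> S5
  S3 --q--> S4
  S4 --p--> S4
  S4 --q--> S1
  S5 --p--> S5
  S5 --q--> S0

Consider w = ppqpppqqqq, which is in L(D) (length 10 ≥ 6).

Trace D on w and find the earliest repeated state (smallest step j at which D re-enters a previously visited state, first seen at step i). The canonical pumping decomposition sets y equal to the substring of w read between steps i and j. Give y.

Run of D on w = p p q p p p q q q q:
  step 0: S0  (start)
  step 1: S4  (read p: S0→S4)
  step 2: S4  (read p: S4→S4)   ← first repeat (S4 seen earlier)
  step 3: S1  (read q: S4→S1)
  step 4: S0  (read p: S1→S0)
  step 5: S4  (read p: S0→S4)
  step 6: S4  (read p: S4→S4)
  step 7: S1  (read q: S4→S1)
  step 8: S1  (read q: S1→S1)
  step 9: S1  (read q: S1→S1)
  step 10: S1  (read q: S1→S1)

So i = 1, j = 2, giving x = w[0:1] = p, y = w[1:2] = p, z = w[2:10] = qpppqqqq.
Check: |xy| = 2 ≤ 6 and |y| = 1 ≥ 1. Reading y takes D from S4 back to S4, so every xyⁱz is accepted.
Since D has 6 states, any run of length ≥ 6 visits 6+1 states, so by pigeonhole some state repeats within the first 6 steps — that repeat gives the pumpable loop.

p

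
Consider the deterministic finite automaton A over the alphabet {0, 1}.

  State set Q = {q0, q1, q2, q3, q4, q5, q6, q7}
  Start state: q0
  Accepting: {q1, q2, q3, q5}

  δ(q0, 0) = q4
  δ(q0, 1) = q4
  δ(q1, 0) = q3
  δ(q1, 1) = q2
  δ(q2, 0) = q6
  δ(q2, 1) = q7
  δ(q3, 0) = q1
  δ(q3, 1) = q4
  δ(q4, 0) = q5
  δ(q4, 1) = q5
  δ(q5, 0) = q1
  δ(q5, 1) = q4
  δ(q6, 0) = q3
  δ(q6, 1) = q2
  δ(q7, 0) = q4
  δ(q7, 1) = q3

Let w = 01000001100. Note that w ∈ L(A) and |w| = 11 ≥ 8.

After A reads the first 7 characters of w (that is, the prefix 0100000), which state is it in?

Run of A on the first 7 characters of w = 0 1 0 0 0 0 0:
  step 0: q0  (start)
  step 1: q4  (read 0: q0→q4)
  step 2: q5  (read 1: q4→q5)
  step 3: q1  (read 0: q5→q1)
  step 4: q3  (read 0: q1→q3)
  step 5: q1  (read 0: q3→q1)
  step 6: q3  (read 0: q1→q3)
  step 7: q1  (read 0: q3→q1)

After reading 7 characters, A is in state q1.

q1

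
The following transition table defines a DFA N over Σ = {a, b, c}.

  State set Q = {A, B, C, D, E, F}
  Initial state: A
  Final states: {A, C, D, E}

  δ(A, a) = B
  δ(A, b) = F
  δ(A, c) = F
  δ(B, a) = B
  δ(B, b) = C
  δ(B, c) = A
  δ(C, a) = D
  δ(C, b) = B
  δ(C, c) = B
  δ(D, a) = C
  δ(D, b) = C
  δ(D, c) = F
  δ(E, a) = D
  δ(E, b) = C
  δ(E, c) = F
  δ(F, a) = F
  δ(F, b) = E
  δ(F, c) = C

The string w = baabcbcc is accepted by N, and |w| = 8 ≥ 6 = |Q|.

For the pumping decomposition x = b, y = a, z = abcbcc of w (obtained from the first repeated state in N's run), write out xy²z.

baaabcbcc

xy^2z = b·a·a·abcbcc = baaabcbcc.
Reading y = a takes N from F back to F, so after x·y·y the machine is still in F, and z then leads to the accepting state C. Hence baaabcbcc ∈ L(N).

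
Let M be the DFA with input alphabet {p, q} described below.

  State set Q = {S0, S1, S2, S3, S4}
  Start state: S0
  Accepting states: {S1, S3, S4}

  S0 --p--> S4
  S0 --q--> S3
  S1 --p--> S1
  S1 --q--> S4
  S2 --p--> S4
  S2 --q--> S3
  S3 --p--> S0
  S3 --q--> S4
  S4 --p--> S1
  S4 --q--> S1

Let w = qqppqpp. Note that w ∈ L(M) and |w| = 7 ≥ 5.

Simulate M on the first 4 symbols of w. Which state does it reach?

S1

Run of M on the first 4 characters of w = q q p p:
  step 0: S0  (start)
  step 1: S3  (read q: S0→S3)
  step 2: S4  (read q: S3→S4)
  step 3: S1  (read p: S4→S1)
  step 4: S1  (read p: S1→S1)

After reading 4 characters, M is in state S1.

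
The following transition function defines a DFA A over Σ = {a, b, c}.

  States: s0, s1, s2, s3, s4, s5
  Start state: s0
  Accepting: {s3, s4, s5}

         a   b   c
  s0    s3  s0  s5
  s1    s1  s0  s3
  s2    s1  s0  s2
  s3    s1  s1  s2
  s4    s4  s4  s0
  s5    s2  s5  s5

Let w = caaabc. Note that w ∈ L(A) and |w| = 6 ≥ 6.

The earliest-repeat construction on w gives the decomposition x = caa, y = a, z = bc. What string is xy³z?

xy^3z = caa·a·a·a·bc = caaaaabc.
Reading y = a takes A from s1 back to s1, so after x·y·y·y the machine is still in s1, and z then leads to the accepting state s5. Hence caaaaabc ∈ L(A).

caaaaabc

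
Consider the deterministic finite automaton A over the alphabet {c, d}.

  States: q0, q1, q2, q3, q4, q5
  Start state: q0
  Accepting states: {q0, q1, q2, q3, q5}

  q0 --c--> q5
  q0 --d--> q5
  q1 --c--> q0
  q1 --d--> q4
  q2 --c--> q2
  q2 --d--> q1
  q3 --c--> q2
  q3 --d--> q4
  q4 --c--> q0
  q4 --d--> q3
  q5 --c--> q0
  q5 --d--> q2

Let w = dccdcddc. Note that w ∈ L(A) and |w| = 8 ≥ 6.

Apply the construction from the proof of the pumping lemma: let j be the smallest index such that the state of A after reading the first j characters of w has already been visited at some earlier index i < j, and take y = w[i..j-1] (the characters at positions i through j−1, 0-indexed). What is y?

State sequence: q0 -d-> q5 -c-> q0 -c-> q5 -d-> q2 -c-> q2 -d-> q1 -d-> q4 -c-> q0
First repeat at step 2: q0 was already visited.

So i = 0, j = 2, giving x = w[0:0] = ε, y = w[0:2] = dc, z = w[2:8] = cdcddc.
Check: |xy| = 2 ≤ 6 and |y| = 2 ≥ 1. Reading y takes A from q0 back to q0, so every xyⁱz is accepted.

dc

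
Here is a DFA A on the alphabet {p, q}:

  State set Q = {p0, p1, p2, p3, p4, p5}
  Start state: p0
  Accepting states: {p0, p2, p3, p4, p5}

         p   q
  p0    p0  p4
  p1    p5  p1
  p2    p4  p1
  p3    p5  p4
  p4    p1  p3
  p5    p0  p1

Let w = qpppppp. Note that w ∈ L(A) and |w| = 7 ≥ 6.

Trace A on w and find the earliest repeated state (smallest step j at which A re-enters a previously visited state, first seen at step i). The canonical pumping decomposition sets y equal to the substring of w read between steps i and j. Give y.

qppp

State sequence: p0 -q-> p4 -p-> p1 -p-> p5 -p-> p0 -p-> p0 -p-> p0 -p-> p0
First repeat at step 4: p0 was already visited.

So i = 0, j = 4, giving x = w[0:0] = ε, y = w[0:4] = qppp, z = w[4:7] = ppp.
Check: |xy| = 4 ≤ 6 and |y| = 4 ≥ 1. Reading y takes A from p0 back to p0, so every xyⁱz is accepted.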